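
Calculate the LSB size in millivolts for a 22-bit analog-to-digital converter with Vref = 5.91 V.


The resolution (LSB) of an ADC is Vref / 2^n.
LSB = 5.91 / 2^22
LSB = 5.91 / 4194304
LSB = 1.41e-06 V = 0.00140905 mV

0.00140905 mV


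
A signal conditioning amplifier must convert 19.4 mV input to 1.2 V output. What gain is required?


Gain = Vout / Vin (converting to same units).
G = 1.2 V / 19.4 mV
G = 1200.0 mV / 19.4 mV
G = 61.86

61.86


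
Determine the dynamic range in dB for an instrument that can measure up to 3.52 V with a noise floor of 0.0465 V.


Dynamic range = 20 * log10(Vmax / Vnoise).
DR = 20 * log10(3.52 / 0.0465)
DR = 20 * log10(75.7)
DR = 37.58 dB

37.58 dB


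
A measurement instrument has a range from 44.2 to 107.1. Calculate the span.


Span = upper range - lower range.
Span = 107.1 - (44.2)
Span = 62.9

62.9


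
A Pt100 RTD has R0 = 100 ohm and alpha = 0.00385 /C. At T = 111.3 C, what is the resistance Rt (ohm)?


The RTD equation: Rt = R0 * (1 + alpha * T).
Rt = 100 * (1 + 0.00385 * 111.3)
Rt = 100 * (1 + 0.428505)
Rt = 100 * 1.428505
Rt = 142.85 ohm

142.85 ohm


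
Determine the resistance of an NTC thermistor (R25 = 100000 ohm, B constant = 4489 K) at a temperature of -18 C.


NTC thermistor equation: Rt = R25 * exp(B * (1/T - 1/T25)).
T in Kelvin: 255.15 K, T25 = 298.15 K
1/T - 1/T25 = 1/255.15 - 1/298.15 = 0.00056525
B * (1/T - 1/T25) = 4489 * 0.00056525 = 2.5374
Rt = 100000 * exp(2.5374) = 1264665.3 ohm

1264665.3 ohm


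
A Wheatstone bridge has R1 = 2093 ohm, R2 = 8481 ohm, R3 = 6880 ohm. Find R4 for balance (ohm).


At balance: R1*R4 = R2*R3, so R4 = R2*R3/R1.
R4 = 8481 * 6880 / 2093
R4 = 58349280 / 2093
R4 = 27878.3 ohm

27878.3 ohm


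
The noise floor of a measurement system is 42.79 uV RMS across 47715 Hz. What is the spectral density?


Noise spectral density = Vrms / sqrt(BW).
NSD = 42.79 / sqrt(47715)
NSD = 42.79 / 218.4376
NSD = 0.1959 uV/sqrt(Hz)

0.1959 uV/sqrt(Hz)


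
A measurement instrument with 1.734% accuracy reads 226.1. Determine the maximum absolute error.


Absolute error = (accuracy% / 100) * reading.
Error = (1.734 / 100) * 226.1
Error = 0.01734 * 226.1
Error = 3.9206

3.9206


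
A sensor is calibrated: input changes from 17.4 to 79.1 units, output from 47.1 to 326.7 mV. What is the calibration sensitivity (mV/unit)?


Sensitivity = (y2 - y1) / (x2 - x1).
S = (326.7 - 47.1) / (79.1 - 17.4)
S = 279.6 / 61.7
S = 4.5316 mV/unit

4.5316 mV/unit


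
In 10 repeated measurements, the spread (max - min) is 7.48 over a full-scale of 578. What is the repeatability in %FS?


Repeatability = (spread / full scale) * 100%.
R = (7.48 / 578) * 100
R = 1.294 %FS

1.294 %FS


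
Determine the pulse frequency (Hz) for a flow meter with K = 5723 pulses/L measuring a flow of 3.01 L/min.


Frequency = K * Q / 60 (converting L/min to L/s).
f = 5723 * 3.01 / 60
f = 17226.23 / 60
f = 287.1 Hz

287.1 Hz


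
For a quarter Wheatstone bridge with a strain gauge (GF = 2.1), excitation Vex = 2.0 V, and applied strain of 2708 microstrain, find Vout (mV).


Quarter bridge output: Vout = (GF * epsilon * Vex) / 4.
Vout = (2.1 * 2708e-6 * 2.0) / 4
Vout = 0.0113736 / 4 V
Vout = 0.0028434 V = 2.8434 mV

2.8434 mV


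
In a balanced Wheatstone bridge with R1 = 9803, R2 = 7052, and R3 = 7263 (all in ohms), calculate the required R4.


At balance: R1*R4 = R2*R3, so R4 = R2*R3/R1.
R4 = 7052 * 7263 / 9803
R4 = 51218676 / 9803
R4 = 5224.8 ohm

5224.8 ohm


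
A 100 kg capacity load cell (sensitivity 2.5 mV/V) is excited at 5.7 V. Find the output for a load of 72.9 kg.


Vout = rated_output * Vex * (load / capacity).
Vout = 2.5 * 5.7 * (72.9 / 100)
Vout = 2.5 * 5.7 * 0.729
Vout = 10.388 mV

10.388 mV


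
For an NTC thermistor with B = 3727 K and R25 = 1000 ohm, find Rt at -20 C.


NTC thermistor equation: Rt = R25 * exp(B * (1/T - 1/T25)).
T in Kelvin: 253.15 K, T25 = 298.15 K
1/T - 1/T25 = 1/253.15 - 1/298.15 = 0.00059621
B * (1/T - 1/T25) = 3727 * 0.00059621 = 2.2221
Rt = 1000 * exp(2.2221) = 9226.5 ohm

9226.5 ohm


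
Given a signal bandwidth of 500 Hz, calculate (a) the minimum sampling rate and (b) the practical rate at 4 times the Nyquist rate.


By Nyquist theorem, fs_min = 2 * fmax.
fs_min = 2 * 500 = 1000 Hz
Practical rate = 4 * fs_min = 4 * 1000 = 4000 Hz

fs_min = 1000 Hz, fs_practical = 4000 Hz


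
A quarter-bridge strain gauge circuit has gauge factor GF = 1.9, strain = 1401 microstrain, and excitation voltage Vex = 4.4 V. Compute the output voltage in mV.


Quarter bridge output: Vout = (GF * epsilon * Vex) / 4.
Vout = (1.9 * 1401e-6 * 4.4) / 4
Vout = 0.01171236 / 4 V
Vout = 0.00292809 V = 2.9281 mV

2.9281 mV


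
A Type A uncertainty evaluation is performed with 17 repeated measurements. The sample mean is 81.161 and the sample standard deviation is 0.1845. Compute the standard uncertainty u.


The standard uncertainty for Type A evaluation is u = s / sqrt(n).
u = 0.1845 / sqrt(17)
u = 0.1845 / 4.1231
u = 0.0447

0.0447


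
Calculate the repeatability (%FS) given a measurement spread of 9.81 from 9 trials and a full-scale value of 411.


Repeatability = (spread / full scale) * 100%.
R = (9.81 / 411) * 100
R = 2.387 %FS

2.387 %FS


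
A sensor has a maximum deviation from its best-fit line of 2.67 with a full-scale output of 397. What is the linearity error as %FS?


Linearity error = (max deviation / full scale) * 100%.
Linearity = (2.67 / 397) * 100
Linearity = 0.673 %FS

0.673 %FS


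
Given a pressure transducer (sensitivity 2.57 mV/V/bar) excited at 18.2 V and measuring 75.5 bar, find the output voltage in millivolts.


Output = sensitivity * Vex * P.
Vout = 2.57 * 18.2 * 75.5
Vout = 46.774 * 75.5
Vout = 3531.44 mV

3531.44 mV


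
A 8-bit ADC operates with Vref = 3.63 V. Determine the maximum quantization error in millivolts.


The maximum quantization error is +/- LSB/2.
LSB = Vref / 2^n = 3.63 / 256 = 0.01417969 V
Max error = LSB / 2 = 0.01417969 / 2 = 0.00708984 V
Max error = 7.0898 mV

7.0898 mV


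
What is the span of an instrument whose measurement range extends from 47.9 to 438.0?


Span = upper range - lower range.
Span = 438.0 - (47.9)
Span = 390.1

390.1


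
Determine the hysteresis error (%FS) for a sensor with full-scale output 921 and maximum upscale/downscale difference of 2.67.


Hysteresis = (max difference / full scale) * 100%.
H = (2.67 / 921) * 100
H = 0.29 %FS

0.29 %FS


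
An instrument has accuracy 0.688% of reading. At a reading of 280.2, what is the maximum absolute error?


Absolute error = (accuracy% / 100) * reading.
Error = (0.688 / 100) * 280.2
Error = 0.00688 * 280.2
Error = 1.9278

1.9278


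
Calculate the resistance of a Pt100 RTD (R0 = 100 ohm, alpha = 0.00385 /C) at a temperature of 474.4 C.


The RTD equation: Rt = R0 * (1 + alpha * T).
Rt = 100 * (1 + 0.00385 * 474.4)
Rt = 100 * (1 + 1.82644)
Rt = 100 * 2.82644
Rt = 282.644 ohm

282.644 ohm


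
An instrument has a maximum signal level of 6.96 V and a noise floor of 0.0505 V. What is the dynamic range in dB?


Dynamic range = 20 * log10(Vmax / Vnoise).
DR = 20 * log10(6.96 / 0.0505)
DR = 20 * log10(137.82)
DR = 42.79 dB

42.79 dB


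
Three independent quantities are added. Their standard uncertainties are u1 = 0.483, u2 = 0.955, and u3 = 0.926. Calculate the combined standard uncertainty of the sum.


For a sum of independent quantities, uc = sqrt(u1^2 + u2^2 + u3^2).
uc = sqrt(0.483^2 + 0.955^2 + 0.926^2)
uc = sqrt(0.233289 + 0.912025 + 0.857476)
uc = 1.4152

1.4152


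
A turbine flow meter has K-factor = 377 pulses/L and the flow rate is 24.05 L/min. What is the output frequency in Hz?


Frequency = K * Q / 60 (converting L/min to L/s).
f = 377 * 24.05 / 60
f = 9066.85 / 60
f = 151.11 Hz

151.11 Hz


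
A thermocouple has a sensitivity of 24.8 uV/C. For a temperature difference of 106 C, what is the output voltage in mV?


The thermocouple output V = sensitivity * dT.
V = 24.8 uV/C * 106 C
V = 2628.8 uV
V = 2.629 mV

2.629 mV


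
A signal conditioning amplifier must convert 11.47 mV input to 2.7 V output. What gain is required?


Gain = Vout / Vin (converting to same units).
G = 2.7 V / 11.47 mV
G = 2700.0 mV / 11.47 mV
G = 235.4

235.4


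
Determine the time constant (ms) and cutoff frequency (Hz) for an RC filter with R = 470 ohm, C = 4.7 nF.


Time constant: tau = R * C.
tau = 470 * 4.70e-09 = 2.209e-06 s
tau = 0.0022 ms
Cutoff frequency: fc = 1 / (2*pi*R*C).
fc = 1 / (2*pi*2.209e-06) = 72048.41 Hz

tau = 0.0022 ms, fc = 72048.41 Hz


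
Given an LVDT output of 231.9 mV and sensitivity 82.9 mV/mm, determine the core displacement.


Displacement = Vout / sensitivity.
d = 231.9 / 82.9
d = 2.797 mm

2.797 mm


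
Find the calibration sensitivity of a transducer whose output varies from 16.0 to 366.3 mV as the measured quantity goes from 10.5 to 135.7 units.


Sensitivity = (y2 - y1) / (x2 - x1).
S = (366.3 - 16.0) / (135.7 - 10.5)
S = 350.3 / 125.2
S = 2.7979 mV/unit

2.7979 mV/unit


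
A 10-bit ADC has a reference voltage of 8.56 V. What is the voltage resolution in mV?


The resolution (LSB) of an ADC is Vref / 2^n.
LSB = 8.56 / 2^10
LSB = 8.56 / 1024
LSB = 0.00835938 V = 8.359375 mV

8.359375 mV


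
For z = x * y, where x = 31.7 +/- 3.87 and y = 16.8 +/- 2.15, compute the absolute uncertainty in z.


For a product z = x*y, the relative uncertainty is:
uz/z = sqrt((ux/x)^2 + (uy/y)^2)
Relative uncertainties: ux/x = 3.87/31.7 = 0.122082
uy/y = 2.15/16.8 = 0.127976
z = 31.7 * 16.8 = 532.6
uz = 532.6 * sqrt(0.122082^2 + 0.127976^2) = 94.192

94.192


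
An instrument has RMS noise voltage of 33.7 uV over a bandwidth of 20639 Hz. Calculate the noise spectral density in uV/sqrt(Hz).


Noise spectral density = Vrms / sqrt(BW).
NSD = 33.7 / sqrt(20639)
NSD = 33.7 / 143.6628
NSD = 0.2346 uV/sqrt(Hz)

0.2346 uV/sqrt(Hz)


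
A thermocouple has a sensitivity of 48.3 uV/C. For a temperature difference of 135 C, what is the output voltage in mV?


The thermocouple output V = sensitivity * dT.
V = 48.3 uV/C * 135 C
V = 6520.5 uV
V = 6.521 mV

6.521 mV


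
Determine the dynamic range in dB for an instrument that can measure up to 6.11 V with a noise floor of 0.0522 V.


Dynamic range = 20 * log10(Vmax / Vnoise).
DR = 20 * log10(6.11 / 0.0522)
DR = 20 * log10(117.05)
DR = 41.37 dB

41.37 dB


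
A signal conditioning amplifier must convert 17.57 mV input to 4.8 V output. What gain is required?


Gain = Vout / Vin (converting to same units).
G = 4.8 V / 17.57 mV
G = 4800.0 mV / 17.57 mV
G = 273.19

273.19


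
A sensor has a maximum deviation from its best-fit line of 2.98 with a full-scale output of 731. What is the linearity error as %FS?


Linearity error = (max deviation / full scale) * 100%.
Linearity = (2.98 / 731) * 100
Linearity = 0.408 %FS

0.408 %FS


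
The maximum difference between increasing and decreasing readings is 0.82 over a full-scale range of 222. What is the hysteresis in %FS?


Hysteresis = (max difference / full scale) * 100%.
H = (0.82 / 222) * 100
H = 0.369 %FS

0.369 %FS


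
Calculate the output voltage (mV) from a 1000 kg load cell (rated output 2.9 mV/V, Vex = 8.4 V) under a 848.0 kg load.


Vout = rated_output * Vex * (load / capacity).
Vout = 2.9 * 8.4 * (848.0 / 1000)
Vout = 2.9 * 8.4 * 0.848
Vout = 20.657 mV

20.657 mV


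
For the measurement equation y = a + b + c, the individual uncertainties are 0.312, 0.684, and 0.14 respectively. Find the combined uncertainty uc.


For a sum of independent quantities, uc = sqrt(u1^2 + u2^2 + u3^2).
uc = sqrt(0.312^2 + 0.684^2 + 0.14^2)
uc = sqrt(0.097344 + 0.467856 + 0.0196)
uc = 0.7647

0.7647


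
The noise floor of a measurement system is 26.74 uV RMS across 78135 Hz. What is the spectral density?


Noise spectral density = Vrms / sqrt(BW).
NSD = 26.74 / sqrt(78135)
NSD = 26.74 / 279.5264
NSD = 0.0957 uV/sqrt(Hz)

0.0957 uV/sqrt(Hz)


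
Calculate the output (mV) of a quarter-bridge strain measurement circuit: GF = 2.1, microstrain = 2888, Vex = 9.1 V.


Quarter bridge output: Vout = (GF * epsilon * Vex) / 4.
Vout = (2.1 * 2888e-6 * 9.1) / 4
Vout = 0.05518968 / 4 V
Vout = 0.01379742 V = 13.7974 mV

13.7974 mV


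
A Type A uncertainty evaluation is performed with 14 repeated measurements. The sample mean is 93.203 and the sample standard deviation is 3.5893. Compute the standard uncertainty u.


The standard uncertainty for Type A evaluation is u = s / sqrt(n).
u = 3.5893 / sqrt(14)
u = 3.5893 / 3.7417
u = 0.9593

0.9593


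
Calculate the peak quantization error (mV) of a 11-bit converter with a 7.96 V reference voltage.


The maximum quantization error is +/- LSB/2.
LSB = Vref / 2^n = 7.96 / 2048 = 0.00388672 V
Max error = LSB / 2 = 0.00388672 / 2 = 0.00194336 V
Max error = 1.9434 mV

1.9434 mV


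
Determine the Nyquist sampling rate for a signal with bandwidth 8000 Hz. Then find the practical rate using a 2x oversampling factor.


By Nyquist theorem, fs_min = 2 * fmax.
fs_min = 2 * 8000 = 16000 Hz
Practical rate = 2 * fs_min = 2 * 16000 = 32000 Hz

fs_min = 16000 Hz, fs_practical = 32000 Hz


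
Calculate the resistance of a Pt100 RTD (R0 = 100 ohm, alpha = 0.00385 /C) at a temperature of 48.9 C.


The RTD equation: Rt = R0 * (1 + alpha * T).
Rt = 100 * (1 + 0.00385 * 48.9)
Rt = 100 * (1 + 0.188265)
Rt = 100 * 1.188265
Rt = 118.826 ohm

118.826 ohm


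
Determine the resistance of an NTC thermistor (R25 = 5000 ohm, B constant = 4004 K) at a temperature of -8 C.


NTC thermistor equation: Rt = R25 * exp(B * (1/T - 1/T25)).
T in Kelvin: 265.15 K, T25 = 298.15 K
1/T - 1/T25 = 1/265.15 - 1/298.15 = 0.00041743
B * (1/T - 1/T25) = 4004 * 0.00041743 = 1.6714
Rt = 5000 * exp(1.6714) = 26598.2 ohm

26598.2 ohm


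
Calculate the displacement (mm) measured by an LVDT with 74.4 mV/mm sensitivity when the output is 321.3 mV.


Displacement = Vout / sensitivity.
d = 321.3 / 74.4
d = 4.319 mm

4.319 mm


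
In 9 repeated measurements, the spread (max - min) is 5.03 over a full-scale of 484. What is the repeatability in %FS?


Repeatability = (spread / full scale) * 100%.
R = (5.03 / 484) * 100
R = 1.039 %FS

1.039 %FS


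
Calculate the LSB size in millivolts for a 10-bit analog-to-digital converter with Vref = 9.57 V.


The resolution (LSB) of an ADC is Vref / 2^n.
LSB = 9.57 / 2^10
LSB = 9.57 / 1024
LSB = 0.0093457 V = 9.34570312 mV

9.34570312 mV


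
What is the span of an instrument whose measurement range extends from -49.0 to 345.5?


Span = upper range - lower range.
Span = 345.5 - (-49.0)
Span = 394.5

394.5


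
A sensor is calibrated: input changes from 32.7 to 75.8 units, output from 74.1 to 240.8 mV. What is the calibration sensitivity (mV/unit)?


Sensitivity = (y2 - y1) / (x2 - x1).
S = (240.8 - 74.1) / (75.8 - 32.7)
S = 166.7 / 43.1
S = 3.8677 mV/unit

3.8677 mV/unit


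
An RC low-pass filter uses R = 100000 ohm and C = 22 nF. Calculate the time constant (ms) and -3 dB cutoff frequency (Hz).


Time constant: tau = R * C.
tau = 100000 * 2.20e-08 = 0.0022 s
tau = 2.2 ms
Cutoff frequency: fc = 1 / (2*pi*R*C).
fc = 1 / (2*pi*0.0022) = 72.34 Hz

tau = 2.2 ms, fc = 72.34 Hz


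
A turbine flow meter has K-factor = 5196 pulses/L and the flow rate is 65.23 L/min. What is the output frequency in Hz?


Frequency = K * Q / 60 (converting L/min to L/s).
f = 5196 * 65.23 / 60
f = 338935.08 / 60
f = 5648.92 Hz

5648.92 Hz


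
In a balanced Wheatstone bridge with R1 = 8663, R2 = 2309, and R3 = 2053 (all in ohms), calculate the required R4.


At balance: R1*R4 = R2*R3, so R4 = R2*R3/R1.
R4 = 2309 * 2053 / 8663
R4 = 4740377 / 8663
R4 = 547.2 ohm

547.2 ohm


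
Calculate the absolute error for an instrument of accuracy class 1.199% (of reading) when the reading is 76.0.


Absolute error = (accuracy% / 100) * reading.
Error = (1.199 / 100) * 76.0
Error = 0.01199 * 76.0
Error = 0.9112

0.9112


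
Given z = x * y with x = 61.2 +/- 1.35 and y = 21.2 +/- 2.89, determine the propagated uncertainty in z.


For a product z = x*y, the relative uncertainty is:
uz/z = sqrt((ux/x)^2 + (uy/y)^2)
Relative uncertainties: ux/x = 1.35/61.2 = 0.022059
uy/y = 2.89/21.2 = 0.136321
z = 61.2 * 21.2 = 1297.4
uz = 1297.4 * sqrt(0.022059^2 + 0.136321^2) = 179.169

179.169


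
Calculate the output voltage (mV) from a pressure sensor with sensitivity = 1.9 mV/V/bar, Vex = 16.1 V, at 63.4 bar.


Output = sensitivity * Vex * P.
Vout = 1.9 * 16.1 * 63.4
Vout = 30.59 * 63.4
Vout = 1939.41 mV

1939.41 mV


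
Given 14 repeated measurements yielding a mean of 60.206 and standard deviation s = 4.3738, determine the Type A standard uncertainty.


The standard uncertainty for Type A evaluation is u = s / sqrt(n).
u = 4.3738 / sqrt(14)
u = 4.3738 / 3.7417
u = 1.1689

1.1689


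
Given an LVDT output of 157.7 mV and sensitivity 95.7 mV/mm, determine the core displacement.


Displacement = Vout / sensitivity.
d = 157.7 / 95.7
d = 1.648 mm

1.648 mm


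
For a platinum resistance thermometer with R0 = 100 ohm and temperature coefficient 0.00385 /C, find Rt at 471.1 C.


The RTD equation: Rt = R0 * (1 + alpha * T).
Rt = 100 * (1 + 0.00385 * 471.1)
Rt = 100 * (1 + 1.813735)
Rt = 100 * 2.813735
Rt = 281.374 ohm

281.374 ohm


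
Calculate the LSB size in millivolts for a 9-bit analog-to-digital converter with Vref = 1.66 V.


The resolution (LSB) of an ADC is Vref / 2^n.
LSB = 1.66 / 2^9
LSB = 1.66 / 512
LSB = 0.00324219 V = 3.2421875 mV

3.2421875 mV


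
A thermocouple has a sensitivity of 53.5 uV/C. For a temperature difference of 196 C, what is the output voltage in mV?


The thermocouple output V = sensitivity * dT.
V = 53.5 uV/C * 196 C
V = 10486.0 uV
V = 10.486 mV

10.486 mV


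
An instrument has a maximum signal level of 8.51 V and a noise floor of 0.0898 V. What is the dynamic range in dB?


Dynamic range = 20 * log10(Vmax / Vnoise).
DR = 20 * log10(8.51 / 0.0898)
DR = 20 * log10(94.77)
DR = 39.53 dB

39.53 dB


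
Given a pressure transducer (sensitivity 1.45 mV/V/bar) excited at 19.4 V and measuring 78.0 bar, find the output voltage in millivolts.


Output = sensitivity * Vex * P.
Vout = 1.45 * 19.4 * 78.0
Vout = 28.13 * 78.0
Vout = 2194.14 mV

2194.14 mV


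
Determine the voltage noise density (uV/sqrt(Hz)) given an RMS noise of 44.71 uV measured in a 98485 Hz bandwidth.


Noise spectral density = Vrms / sqrt(BW).
NSD = 44.71 / sqrt(98485)
NSD = 44.71 / 313.8232
NSD = 0.1425 uV/sqrt(Hz)

0.1425 uV/sqrt(Hz)


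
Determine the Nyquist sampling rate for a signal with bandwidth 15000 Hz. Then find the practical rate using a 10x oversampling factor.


By Nyquist theorem, fs_min = 2 * fmax.
fs_min = 2 * 15000 = 30000 Hz
Practical rate = 10 * fs_min = 10 * 30000 = 300000 Hz

fs_min = 30000 Hz, fs_practical = 300000 Hz


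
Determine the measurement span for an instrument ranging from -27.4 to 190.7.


Span = upper range - lower range.
Span = 190.7 - (-27.4)
Span = 218.1

218.1


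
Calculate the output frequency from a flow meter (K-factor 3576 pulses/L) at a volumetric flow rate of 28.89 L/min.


Frequency = K * Q / 60 (converting L/min to L/s).
f = 3576 * 28.89 / 60
f = 103310.64 / 60
f = 1721.84 Hz

1721.84 Hz


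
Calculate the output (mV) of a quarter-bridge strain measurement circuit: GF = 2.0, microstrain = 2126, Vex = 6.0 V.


Quarter bridge output: Vout = (GF * epsilon * Vex) / 4.
Vout = (2.0 * 2126e-6 * 6.0) / 4
Vout = 0.025512 / 4 V
Vout = 0.006378 V = 6.378 mV

6.378 mV


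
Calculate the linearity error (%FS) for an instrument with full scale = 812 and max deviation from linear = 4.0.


Linearity error = (max deviation / full scale) * 100%.
Linearity = (4.0 / 812) * 100
Linearity = 0.493 %FS

0.493 %FS


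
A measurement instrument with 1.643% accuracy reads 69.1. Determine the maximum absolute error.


Absolute error = (accuracy% / 100) * reading.
Error = (1.643 / 100) * 69.1
Error = 0.01643 * 69.1
Error = 1.1353

1.1353


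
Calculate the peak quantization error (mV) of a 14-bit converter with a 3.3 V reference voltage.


The maximum quantization error is +/- LSB/2.
LSB = Vref / 2^n = 3.3 / 16384 = 0.00020142 V
Max error = LSB / 2 = 0.00020142 / 2 = 0.00010071 V
Max error = 0.1007 mV

0.1007 mV


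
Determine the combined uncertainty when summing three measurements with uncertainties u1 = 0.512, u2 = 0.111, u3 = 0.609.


For a sum of independent quantities, uc = sqrt(u1^2 + u2^2 + u3^2).
uc = sqrt(0.512^2 + 0.111^2 + 0.609^2)
uc = sqrt(0.262144 + 0.012321 + 0.370881)
uc = 0.8033

0.8033


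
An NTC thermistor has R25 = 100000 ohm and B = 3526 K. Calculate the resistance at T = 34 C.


NTC thermistor equation: Rt = R25 * exp(B * (1/T - 1/T25)).
T in Kelvin: 307.15 K, T25 = 298.15 K
1/T - 1/T25 = 1/307.15 - 1/298.15 = -9.828e-05
B * (1/T - 1/T25) = 3526 * -9.828e-05 = -0.3465
Rt = 100000 * exp(-0.3465) = 70713.8 ohm

70713.8 ohm


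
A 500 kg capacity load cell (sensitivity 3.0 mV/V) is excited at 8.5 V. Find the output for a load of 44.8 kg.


Vout = rated_output * Vex * (load / capacity).
Vout = 3.0 * 8.5 * (44.8 / 500)
Vout = 3.0 * 8.5 * 0.0896
Vout = 2.285 mV

2.285 mV


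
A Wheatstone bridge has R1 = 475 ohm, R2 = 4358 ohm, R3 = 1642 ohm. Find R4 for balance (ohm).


At balance: R1*R4 = R2*R3, so R4 = R2*R3/R1.
R4 = 4358 * 1642 / 475
R4 = 7155836 / 475
R4 = 15064.92 ohm

15064.92 ohm


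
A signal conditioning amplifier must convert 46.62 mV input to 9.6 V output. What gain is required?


Gain = Vout / Vin (converting to same units).
G = 9.6 V / 46.62 mV
G = 9600.0 mV / 46.62 mV
G = 205.92

205.92


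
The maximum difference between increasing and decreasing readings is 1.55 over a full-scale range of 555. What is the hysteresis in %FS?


Hysteresis = (max difference / full scale) * 100%.
H = (1.55 / 555) * 100
H = 0.279 %FS

0.279 %FS


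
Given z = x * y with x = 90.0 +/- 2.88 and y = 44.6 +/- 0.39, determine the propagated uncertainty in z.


For a product z = x*y, the relative uncertainty is:
uz/z = sqrt((ux/x)^2 + (uy/y)^2)
Relative uncertainties: ux/x = 2.88/90.0 = 0.032
uy/y = 0.39/44.6 = 0.008744
z = 90.0 * 44.6 = 4014.0
uz = 4014.0 * sqrt(0.032^2 + 0.008744^2) = 133.157

133.157


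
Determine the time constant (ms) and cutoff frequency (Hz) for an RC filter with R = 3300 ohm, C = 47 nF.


Time constant: tau = R * C.
tau = 3300 * 4.70e-08 = 0.0001551 s
tau = 0.1551 ms
Cutoff frequency: fc = 1 / (2*pi*R*C).
fc = 1 / (2*pi*0.0001551) = 1026.14 Hz

tau = 0.1551 ms, fc = 1026.14 Hz


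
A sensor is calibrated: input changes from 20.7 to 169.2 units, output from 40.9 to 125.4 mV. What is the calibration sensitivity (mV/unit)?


Sensitivity = (y2 - y1) / (x2 - x1).
S = (125.4 - 40.9) / (169.2 - 20.7)
S = 84.5 / 148.5
S = 0.569 mV/unit

0.569 mV/unit


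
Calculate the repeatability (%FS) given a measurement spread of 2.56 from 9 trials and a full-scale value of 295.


Repeatability = (spread / full scale) * 100%.
R = (2.56 / 295) * 100
R = 0.868 %FS

0.868 %FS


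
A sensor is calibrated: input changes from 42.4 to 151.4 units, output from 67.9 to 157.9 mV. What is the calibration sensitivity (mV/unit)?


Sensitivity = (y2 - y1) / (x2 - x1).
S = (157.9 - 67.9) / (151.4 - 42.4)
S = 90.0 / 109.0
S = 0.8257 mV/unit

0.8257 mV/unit


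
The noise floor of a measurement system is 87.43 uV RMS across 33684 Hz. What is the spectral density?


Noise spectral density = Vrms / sqrt(BW).
NSD = 87.43 / sqrt(33684)
NSD = 87.43 / 183.532
NSD = 0.4764 uV/sqrt(Hz)

0.4764 uV/sqrt(Hz)


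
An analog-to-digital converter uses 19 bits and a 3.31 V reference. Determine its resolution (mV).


The resolution (LSB) of an ADC is Vref / 2^n.
LSB = 3.31 / 2^19
LSB = 3.31 / 524288
LSB = 6.31e-06 V = 0.00631332 mV

0.00631332 mV


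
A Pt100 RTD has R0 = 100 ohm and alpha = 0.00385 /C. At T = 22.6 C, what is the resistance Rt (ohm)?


The RTD equation: Rt = R0 * (1 + alpha * T).
Rt = 100 * (1 + 0.00385 * 22.6)
Rt = 100 * (1 + 0.08701)
Rt = 100 * 1.08701
Rt = 108.701 ohm

108.701 ohm


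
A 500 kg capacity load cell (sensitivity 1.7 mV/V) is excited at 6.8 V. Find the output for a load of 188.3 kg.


Vout = rated_output * Vex * (load / capacity).
Vout = 1.7 * 6.8 * (188.3 / 500)
Vout = 1.7 * 6.8 * 0.3766
Vout = 4.353 mV

4.353 mV


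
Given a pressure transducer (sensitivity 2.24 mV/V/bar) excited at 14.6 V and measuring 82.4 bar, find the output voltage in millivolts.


Output = sensitivity * Vex * P.
Vout = 2.24 * 14.6 * 82.4
Vout = 32.704 * 82.4
Vout = 2694.81 mV

2694.81 mV


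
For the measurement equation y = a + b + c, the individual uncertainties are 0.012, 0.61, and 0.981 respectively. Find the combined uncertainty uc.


For a sum of independent quantities, uc = sqrt(u1^2 + u2^2 + u3^2).
uc = sqrt(0.012^2 + 0.61^2 + 0.981^2)
uc = sqrt(0.000144 + 0.3721 + 0.962361)
uc = 1.1553

1.1553


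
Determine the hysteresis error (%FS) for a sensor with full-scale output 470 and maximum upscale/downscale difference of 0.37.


Hysteresis = (max difference / full scale) * 100%.
H = (0.37 / 470) * 100
H = 0.079 %FS

0.079 %FS


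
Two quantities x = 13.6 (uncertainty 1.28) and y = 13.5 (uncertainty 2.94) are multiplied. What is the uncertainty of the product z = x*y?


For a product z = x*y, the relative uncertainty is:
uz/z = sqrt((ux/x)^2 + (uy/y)^2)
Relative uncertainties: ux/x = 1.28/13.6 = 0.094118
uy/y = 2.94/13.5 = 0.217778
z = 13.6 * 13.5 = 183.6
uz = 183.6 * sqrt(0.094118^2 + 0.217778^2) = 43.558

43.558


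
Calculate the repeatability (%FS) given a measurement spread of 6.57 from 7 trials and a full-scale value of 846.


Repeatability = (spread / full scale) * 100%.
R = (6.57 / 846) * 100
R = 0.777 %FS

0.777 %FS


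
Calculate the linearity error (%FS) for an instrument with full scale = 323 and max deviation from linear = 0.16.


Linearity error = (max deviation / full scale) * 100%.
Linearity = (0.16 / 323) * 100
Linearity = 0.05 %FS

0.05 %FS


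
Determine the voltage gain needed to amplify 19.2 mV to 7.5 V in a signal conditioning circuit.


Gain = Vout / Vin (converting to same units).
G = 7.5 V / 19.2 mV
G = 7500.0 mV / 19.2 mV
G = 390.62

390.62


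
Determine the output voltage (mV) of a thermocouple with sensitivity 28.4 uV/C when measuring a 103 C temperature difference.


The thermocouple output V = sensitivity * dT.
V = 28.4 uV/C * 103 C
V = 2925.2 uV
V = 2.925 mV

2.925 mV


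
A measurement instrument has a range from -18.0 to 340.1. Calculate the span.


Span = upper range - lower range.
Span = 340.1 - (-18.0)
Span = 358.1

358.1


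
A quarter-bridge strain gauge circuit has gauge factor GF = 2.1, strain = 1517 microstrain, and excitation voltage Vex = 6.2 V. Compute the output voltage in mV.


Quarter bridge output: Vout = (GF * epsilon * Vex) / 4.
Vout = (2.1 * 1517e-6 * 6.2) / 4
Vout = 0.01975134 / 4 V
Vout = 0.00493784 V = 4.9378 mV

4.9378 mV


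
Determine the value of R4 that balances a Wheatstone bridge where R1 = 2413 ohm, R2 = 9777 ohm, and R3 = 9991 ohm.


At balance: R1*R4 = R2*R3, so R4 = R2*R3/R1.
R4 = 9777 * 9991 / 2413
R4 = 97682007 / 2413
R4 = 40481.56 ohm

40481.56 ohm


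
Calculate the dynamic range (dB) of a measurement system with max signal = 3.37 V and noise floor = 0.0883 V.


Dynamic range = 20 * log10(Vmax / Vnoise).
DR = 20 * log10(3.37 / 0.0883)
DR = 20 * log10(38.17)
DR = 31.63 dB

31.63 dB


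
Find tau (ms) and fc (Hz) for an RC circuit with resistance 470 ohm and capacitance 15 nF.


Time constant: tau = R * C.
tau = 470 * 1.50e-08 = 7.05e-06 s
tau = 0.0071 ms
Cutoff frequency: fc = 1 / (2*pi*R*C).
fc = 1 / (2*pi*7.05e-06) = 22575.17 Hz

tau = 0.0071 ms, fc = 22575.17 Hz


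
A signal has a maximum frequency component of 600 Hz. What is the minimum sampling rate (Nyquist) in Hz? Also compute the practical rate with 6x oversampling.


By Nyquist theorem, fs_min = 2 * fmax.
fs_min = 2 * 600 = 1200 Hz
Practical rate = 6 * fs_min = 6 * 1200 = 7200 Hz

fs_min = 1200 Hz, fs_practical = 7200 Hz


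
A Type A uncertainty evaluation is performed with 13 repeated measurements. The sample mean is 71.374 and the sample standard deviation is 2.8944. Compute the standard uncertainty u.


The standard uncertainty for Type A evaluation is u = s / sqrt(n).
u = 2.8944 / sqrt(13)
u = 2.8944 / 3.6056
u = 0.8028

0.8028


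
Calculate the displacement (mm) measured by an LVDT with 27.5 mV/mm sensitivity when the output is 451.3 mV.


Displacement = Vout / sensitivity.
d = 451.3 / 27.5
d = 16.411 mm

16.411 mm


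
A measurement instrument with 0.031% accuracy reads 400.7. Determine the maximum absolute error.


Absolute error = (accuracy% / 100) * reading.
Error = (0.031 / 100) * 400.7
Error = 0.00031 * 400.7
Error = 0.1242

0.1242


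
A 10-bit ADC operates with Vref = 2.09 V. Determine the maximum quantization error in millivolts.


The maximum quantization error is +/- LSB/2.
LSB = Vref / 2^n = 2.09 / 1024 = 0.00204102 V
Max error = LSB / 2 = 0.00204102 / 2 = 0.00102051 V
Max error = 1.0205 mV

1.0205 mV


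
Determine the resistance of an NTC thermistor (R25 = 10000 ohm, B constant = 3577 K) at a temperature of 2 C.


NTC thermistor equation: Rt = R25 * exp(B * (1/T - 1/T25)).
T in Kelvin: 275.15 K, T25 = 298.15 K
1/T - 1/T25 = 1/275.15 - 1/298.15 = 0.00028036
B * (1/T - 1/T25) = 3577 * 0.00028036 = 1.0029
Rt = 10000 * exp(1.0029) = 27260.8 ohm

27260.8 ohm


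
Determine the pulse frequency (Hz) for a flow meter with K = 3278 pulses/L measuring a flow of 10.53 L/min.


Frequency = K * Q / 60 (converting L/min to L/s).
f = 3278 * 10.53 / 60
f = 34517.34 / 60
f = 575.29 Hz

575.29 Hz


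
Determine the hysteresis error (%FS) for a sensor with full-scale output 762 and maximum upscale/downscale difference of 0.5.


Hysteresis = (max difference / full scale) * 100%.
H = (0.5 / 762) * 100
H = 0.066 %FS

0.066 %FS


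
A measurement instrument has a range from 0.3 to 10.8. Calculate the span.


Span = upper range - lower range.
Span = 10.8 - (0.3)
Span = 10.5

10.5


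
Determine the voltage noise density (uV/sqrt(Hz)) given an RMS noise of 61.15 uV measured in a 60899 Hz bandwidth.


Noise spectral density = Vrms / sqrt(BW).
NSD = 61.15 / sqrt(60899)
NSD = 61.15 / 246.7772
NSD = 0.2478 uV/sqrt(Hz)

0.2478 uV/sqrt(Hz)


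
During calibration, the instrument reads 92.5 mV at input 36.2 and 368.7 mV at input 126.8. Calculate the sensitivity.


Sensitivity = (y2 - y1) / (x2 - x1).
S = (368.7 - 92.5) / (126.8 - 36.2)
S = 276.2 / 90.6
S = 3.0486 mV/unit

3.0486 mV/unit


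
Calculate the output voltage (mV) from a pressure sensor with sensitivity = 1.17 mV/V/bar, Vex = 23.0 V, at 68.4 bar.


Output = sensitivity * Vex * P.
Vout = 1.17 * 23.0 * 68.4
Vout = 26.91 * 68.4
Vout = 1840.64 mV

1840.64 mV


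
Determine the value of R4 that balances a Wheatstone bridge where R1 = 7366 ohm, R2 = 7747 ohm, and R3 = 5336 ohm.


At balance: R1*R4 = R2*R3, so R4 = R2*R3/R1.
R4 = 7747 * 5336 / 7366
R4 = 41337992 / 7366
R4 = 5612.0 ohm

5612.0 ohm


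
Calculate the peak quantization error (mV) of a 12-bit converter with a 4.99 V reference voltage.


The maximum quantization error is +/- LSB/2.
LSB = Vref / 2^n = 4.99 / 4096 = 0.00121826 V
Max error = LSB / 2 = 0.00121826 / 2 = 0.00060913 V
Max error = 0.6091 mV

0.6091 mV


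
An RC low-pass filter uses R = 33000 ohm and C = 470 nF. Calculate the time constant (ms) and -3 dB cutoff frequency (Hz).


Time constant: tau = R * C.
tau = 33000 * 4.70e-07 = 0.01551 s
tau = 15.51 ms
Cutoff frequency: fc = 1 / (2*pi*R*C).
fc = 1 / (2*pi*0.01551) = 10.26 Hz

tau = 15.51 ms, fc = 10.26 Hz


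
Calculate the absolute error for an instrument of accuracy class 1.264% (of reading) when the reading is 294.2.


Absolute error = (accuracy% / 100) * reading.
Error = (1.264 / 100) * 294.2
Error = 0.01264 * 294.2
Error = 3.7187

3.7187


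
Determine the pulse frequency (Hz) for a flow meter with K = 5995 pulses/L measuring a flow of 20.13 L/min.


Frequency = K * Q / 60 (converting L/min to L/s).
f = 5995 * 20.13 / 60
f = 120679.35 / 60
f = 2011.32 Hz

2011.32 Hz


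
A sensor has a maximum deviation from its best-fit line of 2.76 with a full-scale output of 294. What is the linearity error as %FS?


Linearity error = (max deviation / full scale) * 100%.
Linearity = (2.76 / 294) * 100
Linearity = 0.939 %FS

0.939 %FS


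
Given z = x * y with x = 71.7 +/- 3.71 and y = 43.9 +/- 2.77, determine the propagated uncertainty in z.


For a product z = x*y, the relative uncertainty is:
uz/z = sqrt((ux/x)^2 + (uy/y)^2)
Relative uncertainties: ux/x = 3.71/71.7 = 0.051743
uy/y = 2.77/43.9 = 0.063098
z = 71.7 * 43.9 = 3147.6
uz = 3147.6 * sqrt(0.051743^2 + 0.063098^2) = 256.85

256.85


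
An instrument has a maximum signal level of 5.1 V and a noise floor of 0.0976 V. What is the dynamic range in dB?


Dynamic range = 20 * log10(Vmax / Vnoise).
DR = 20 * log10(5.1 / 0.0976)
DR = 20 * log10(52.25)
DR = 34.36 dB

34.36 dB


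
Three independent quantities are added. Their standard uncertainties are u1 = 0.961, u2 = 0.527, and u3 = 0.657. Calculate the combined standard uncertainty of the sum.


For a sum of independent quantities, uc = sqrt(u1^2 + u2^2 + u3^2).
uc = sqrt(0.961^2 + 0.527^2 + 0.657^2)
uc = sqrt(0.923521 + 0.277729 + 0.431649)
uc = 1.2778

1.2778


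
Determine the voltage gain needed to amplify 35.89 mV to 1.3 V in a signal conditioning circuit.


Gain = Vout / Vin (converting to same units).
G = 1.3 V / 35.89 mV
G = 1300.0 mV / 35.89 mV
G = 36.22

36.22


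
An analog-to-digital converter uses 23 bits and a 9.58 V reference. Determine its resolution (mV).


The resolution (LSB) of an ADC is Vref / 2^n.
LSB = 9.58 / 2^23
LSB = 9.58 / 8388608
LSB = 1.14e-06 V = 0.00114202 mV

0.00114202 mV


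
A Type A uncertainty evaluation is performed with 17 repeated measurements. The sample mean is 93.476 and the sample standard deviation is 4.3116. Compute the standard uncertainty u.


The standard uncertainty for Type A evaluation is u = s / sqrt(n).
u = 4.3116 / sqrt(17)
u = 4.3116 / 4.1231
u = 1.0457

1.0457


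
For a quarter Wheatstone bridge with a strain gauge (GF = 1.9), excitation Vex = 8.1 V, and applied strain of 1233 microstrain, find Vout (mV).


Quarter bridge output: Vout = (GF * epsilon * Vex) / 4.
Vout = (1.9 * 1233e-6 * 8.1) / 4
Vout = 0.01897587 / 4 V
Vout = 0.00474397 V = 4.744 mV

4.744 mV


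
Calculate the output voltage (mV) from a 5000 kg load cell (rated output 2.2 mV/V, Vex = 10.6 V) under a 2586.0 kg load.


Vout = rated_output * Vex * (load / capacity).
Vout = 2.2 * 10.6 * (2586.0 / 5000)
Vout = 2.2 * 10.6 * 0.5172
Vout = 12.061 mV

12.061 mV


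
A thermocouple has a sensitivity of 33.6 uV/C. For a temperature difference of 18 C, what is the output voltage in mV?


The thermocouple output V = sensitivity * dT.
V = 33.6 uV/C * 18 C
V = 604.8 uV
V = 0.605 mV

0.605 mV


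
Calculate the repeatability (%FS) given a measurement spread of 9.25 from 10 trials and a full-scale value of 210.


Repeatability = (spread / full scale) * 100%.
R = (9.25 / 210) * 100
R = 4.405 %FS

4.405 %FS


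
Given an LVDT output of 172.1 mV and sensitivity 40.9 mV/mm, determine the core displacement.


Displacement = Vout / sensitivity.
d = 172.1 / 40.9
d = 4.208 mm

4.208 mm


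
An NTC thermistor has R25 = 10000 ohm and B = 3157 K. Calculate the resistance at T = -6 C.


NTC thermistor equation: Rt = R25 * exp(B * (1/T - 1/T25)).
T in Kelvin: 267.15 K, T25 = 298.15 K
1/T - 1/T25 = 1/267.15 - 1/298.15 = 0.0003892
B * (1/T - 1/T25) = 3157 * 0.0003892 = 1.2287
Rt = 10000 * exp(1.2287) = 34167.9 ohm

34167.9 ohm


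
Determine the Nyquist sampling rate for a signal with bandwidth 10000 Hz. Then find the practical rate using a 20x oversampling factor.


By Nyquist theorem, fs_min = 2 * fmax.
fs_min = 2 * 10000 = 20000 Hz
Practical rate = 20 * fs_min = 20 * 20000 = 400000 Hz

fs_min = 20000 Hz, fs_practical = 400000 Hz


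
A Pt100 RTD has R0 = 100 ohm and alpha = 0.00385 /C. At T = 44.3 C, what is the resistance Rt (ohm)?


The RTD equation: Rt = R0 * (1 + alpha * T).
Rt = 100 * (1 + 0.00385 * 44.3)
Rt = 100 * (1 + 0.170555)
Rt = 100 * 1.170555
Rt = 117.055 ohm

117.055 ohm


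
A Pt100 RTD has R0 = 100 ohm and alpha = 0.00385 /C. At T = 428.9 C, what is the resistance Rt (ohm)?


The RTD equation: Rt = R0 * (1 + alpha * T).
Rt = 100 * (1 + 0.00385 * 428.9)
Rt = 100 * (1 + 1.651265)
Rt = 100 * 2.651265
Rt = 265.127 ohm

265.127 ohm


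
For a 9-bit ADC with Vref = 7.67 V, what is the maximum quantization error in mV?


The maximum quantization error is +/- LSB/2.
LSB = Vref / 2^n = 7.67 / 512 = 0.01498047 V
Max error = LSB / 2 = 0.01498047 / 2 = 0.00749023 V
Max error = 7.4902 mV

7.4902 mV


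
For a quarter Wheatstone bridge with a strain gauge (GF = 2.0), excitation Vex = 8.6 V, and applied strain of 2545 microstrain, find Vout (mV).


Quarter bridge output: Vout = (GF * epsilon * Vex) / 4.
Vout = (2.0 * 2545e-6 * 8.6) / 4
Vout = 0.043774 / 4 V
Vout = 0.0109435 V = 10.9435 mV

10.9435 mV


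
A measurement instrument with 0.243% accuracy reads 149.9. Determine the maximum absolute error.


Absolute error = (accuracy% / 100) * reading.
Error = (0.243 / 100) * 149.9
Error = 0.00243 * 149.9
Error = 0.3643

0.3643


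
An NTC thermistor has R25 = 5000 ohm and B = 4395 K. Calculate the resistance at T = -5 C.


NTC thermistor equation: Rt = R25 * exp(B * (1/T - 1/T25)).
T in Kelvin: 268.15 K, T25 = 298.15 K
1/T - 1/T25 = 1/268.15 - 1/298.15 = 0.00037524
B * (1/T - 1/T25) = 4395 * 0.00037524 = 1.6492
Rt = 5000 * exp(1.6492) = 26013.5 ohm

26013.5 ohm


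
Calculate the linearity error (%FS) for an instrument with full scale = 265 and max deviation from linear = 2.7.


Linearity error = (max deviation / full scale) * 100%.
Linearity = (2.7 / 265) * 100
Linearity = 1.019 %FS

1.019 %FS


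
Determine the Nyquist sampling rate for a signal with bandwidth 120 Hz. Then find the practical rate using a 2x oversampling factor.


By Nyquist theorem, fs_min = 2 * fmax.
fs_min = 2 * 120 = 240 Hz
Practical rate = 2 * fs_min = 2 * 240 = 480 Hz

fs_min = 240 Hz, fs_practical = 480 Hz


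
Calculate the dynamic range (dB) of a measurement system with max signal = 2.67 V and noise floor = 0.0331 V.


Dynamic range = 20 * log10(Vmax / Vnoise).
DR = 20 * log10(2.67 / 0.0331)
DR = 20 * log10(80.66)
DR = 38.13 dB

38.13 dB


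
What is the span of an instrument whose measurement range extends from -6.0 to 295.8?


Span = upper range - lower range.
Span = 295.8 - (-6.0)
Span = 301.8

301.8


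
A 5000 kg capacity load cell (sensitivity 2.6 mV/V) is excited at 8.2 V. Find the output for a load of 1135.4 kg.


Vout = rated_output * Vex * (load / capacity).
Vout = 2.6 * 8.2 * (1135.4 / 5000)
Vout = 2.6 * 8.2 * 0.22708
Vout = 4.841 mV

4.841 mV


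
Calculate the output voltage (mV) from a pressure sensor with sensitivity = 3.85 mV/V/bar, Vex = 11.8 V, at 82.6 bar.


Output = sensitivity * Vex * P.
Vout = 3.85 * 11.8 * 82.6
Vout = 45.43 * 82.6
Vout = 3752.52 mV

3752.52 mV


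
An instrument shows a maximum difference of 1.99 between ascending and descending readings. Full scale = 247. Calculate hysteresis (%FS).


Hysteresis = (max difference / full scale) * 100%.
H = (1.99 / 247) * 100
H = 0.806 %FS

0.806 %FS


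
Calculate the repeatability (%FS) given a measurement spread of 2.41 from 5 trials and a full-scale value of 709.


Repeatability = (spread / full scale) * 100%.
R = (2.41 / 709) * 100
R = 0.34 %FS

0.34 %FS
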